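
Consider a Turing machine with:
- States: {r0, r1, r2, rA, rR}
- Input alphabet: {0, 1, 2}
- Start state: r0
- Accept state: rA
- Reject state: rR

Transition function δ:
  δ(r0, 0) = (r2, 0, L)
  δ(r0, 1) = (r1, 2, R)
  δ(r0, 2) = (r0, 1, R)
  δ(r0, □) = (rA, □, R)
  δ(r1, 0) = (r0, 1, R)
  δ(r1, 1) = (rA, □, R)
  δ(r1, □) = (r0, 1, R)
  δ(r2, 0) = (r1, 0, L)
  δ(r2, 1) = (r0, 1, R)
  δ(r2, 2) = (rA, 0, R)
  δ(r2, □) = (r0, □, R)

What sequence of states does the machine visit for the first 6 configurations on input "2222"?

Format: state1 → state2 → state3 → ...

Execution trace:
Initial: [r0]2222
Step 1: δ(r0, 2) = (r0, 1, R) → 1[r0]222
Step 2: δ(r0, 2) = (r0, 1, R) → 11[r0]22
Step 3: δ(r0, 2) = (r0, 1, R) → 111[r0]2
Step 4: δ(r0, 2) = (r0, 1, R) → 1111[r0]□
Step 5: δ(r0, □) = (rA, □, R) → 1111□[rA]□

The machine reaches the accept state rA and halts.

State sequence: r0 → r0 → r0 → r0 → r0 → rA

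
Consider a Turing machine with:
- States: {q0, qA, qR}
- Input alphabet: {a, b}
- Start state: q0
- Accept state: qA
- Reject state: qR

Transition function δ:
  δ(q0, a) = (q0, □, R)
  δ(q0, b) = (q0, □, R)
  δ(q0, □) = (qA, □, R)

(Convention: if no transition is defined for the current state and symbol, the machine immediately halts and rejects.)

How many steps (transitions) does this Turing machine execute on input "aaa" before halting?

Execution trace:
Initial: [q0]aaa
Step 1: δ(q0, a) = (q0, □, R) → □[q0]aa
Step 2: δ(q0, a) = (q0, □, R) → □□[q0]a
Step 3: δ(q0, a) = (q0, □, R) → □□□[q0]□
Step 4: δ(q0, □) = (qA, □, R) → □□□□[qA]□

The machine reaches the accept state qA and halts.

The machine executed 4 steps before halting.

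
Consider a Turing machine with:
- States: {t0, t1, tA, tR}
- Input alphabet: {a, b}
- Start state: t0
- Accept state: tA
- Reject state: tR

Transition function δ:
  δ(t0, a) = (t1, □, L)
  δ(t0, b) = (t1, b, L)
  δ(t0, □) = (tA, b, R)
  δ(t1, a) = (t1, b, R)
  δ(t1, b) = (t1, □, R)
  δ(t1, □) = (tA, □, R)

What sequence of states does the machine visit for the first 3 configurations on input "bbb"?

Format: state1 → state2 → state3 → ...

Execution trace:
Initial: [t0]bbb
Step 1: δ(t0, b) = (t1, b, L) → [t1]□bbb
Step 2: δ(t1, □) = (tA, □, R) → □[tA]bbb

The machine reaches the accept state tA and halts.

State sequence: t0 → t1 → tA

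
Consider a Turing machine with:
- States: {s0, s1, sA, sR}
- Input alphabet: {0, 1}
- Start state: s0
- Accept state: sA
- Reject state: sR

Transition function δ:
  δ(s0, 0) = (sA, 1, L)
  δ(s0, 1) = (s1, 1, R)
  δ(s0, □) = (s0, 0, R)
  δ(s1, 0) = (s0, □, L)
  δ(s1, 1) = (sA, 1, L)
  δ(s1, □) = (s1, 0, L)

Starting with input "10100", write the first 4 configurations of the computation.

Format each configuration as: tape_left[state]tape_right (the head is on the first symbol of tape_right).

Transitions applied:
Step 1: δ(s0, 1) = (s1, 1, R)
Step 2: δ(s1, 0) = (s0, □, L)
Step 3: δ(s0, 1) = (s1, 1, R)

The first 4 configurations are:
[s0]10100 ⊢ 1[s1]0100 ⊢ [s0]1□100 ⊢ 1[s1]□100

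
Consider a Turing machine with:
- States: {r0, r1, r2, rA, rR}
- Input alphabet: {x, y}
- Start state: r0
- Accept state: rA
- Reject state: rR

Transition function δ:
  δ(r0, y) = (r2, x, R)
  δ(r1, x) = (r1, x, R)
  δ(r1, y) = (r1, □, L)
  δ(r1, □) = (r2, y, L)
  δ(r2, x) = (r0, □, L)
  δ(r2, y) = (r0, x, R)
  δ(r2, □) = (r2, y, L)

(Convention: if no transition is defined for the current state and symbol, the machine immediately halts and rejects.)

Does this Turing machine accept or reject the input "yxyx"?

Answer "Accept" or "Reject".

Execution trace:
Initial: [r0]yxyx
Step 1: δ(r0, y) = (r2, x, R) → x[r2]xyx
Step 2: δ(r2, x) = (r0, □, L) → [r0]x□yx

No transition is defined for δ(r0, x). By convention the machine halts and rejects.

Answer: Reject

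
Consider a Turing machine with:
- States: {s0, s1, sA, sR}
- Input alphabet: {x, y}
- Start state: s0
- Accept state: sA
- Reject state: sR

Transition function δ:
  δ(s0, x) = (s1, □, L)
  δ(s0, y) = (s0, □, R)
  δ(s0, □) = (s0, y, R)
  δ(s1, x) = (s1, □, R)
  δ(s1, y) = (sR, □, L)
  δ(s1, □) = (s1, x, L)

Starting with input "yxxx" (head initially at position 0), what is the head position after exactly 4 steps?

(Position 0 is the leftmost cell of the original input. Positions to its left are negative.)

Execution trace (head position shown):
Step 0: [s0]yxxx  (head at position 0)
Step 1: move right → □[s0]xxx  (head at position 1)
Step 2: move left → [s1]□□xx  (head at position 0)
Step 3: move left → [s1]□x□xx  (head at position -1)
Step 4: move left → [s1]□xx□xx  (head at position -2)

After 4 steps, the head is at position -2.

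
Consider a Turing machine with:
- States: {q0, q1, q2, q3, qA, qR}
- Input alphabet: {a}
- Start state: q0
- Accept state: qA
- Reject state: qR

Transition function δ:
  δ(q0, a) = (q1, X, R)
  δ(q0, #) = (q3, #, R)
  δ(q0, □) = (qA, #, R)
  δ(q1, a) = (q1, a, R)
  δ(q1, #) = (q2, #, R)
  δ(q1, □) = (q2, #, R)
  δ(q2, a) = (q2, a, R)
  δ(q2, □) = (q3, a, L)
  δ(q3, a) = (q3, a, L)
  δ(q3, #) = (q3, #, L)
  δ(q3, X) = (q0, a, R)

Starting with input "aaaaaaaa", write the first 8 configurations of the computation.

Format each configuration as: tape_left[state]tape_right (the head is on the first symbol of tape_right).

Transitions applied:
Step 1: δ(q0, a) = (q1, X, R)
Step 2: δ(q1, a) = (q1, a, R)
Step 3: δ(q1, a) = (q1, a, R)
Step 4: δ(q1, a) = (q1, a, R)
Step 5: δ(q1, a) = (q1, a, R)
Step 6: δ(q1, a) = (q1, a, R)
Step 7: δ(q1, a) = (q1, a, R)

The first 8 configurations are:
[q0]aaaaaaaa ⊢ X[q1]aaaaaaa ⊢ Xa[q1]aaaaaa ⊢ Xaa[q1]aaaaa ⊢ Xaaa[q1]aaaa ⊢ Xaaaa[q1]aaa ⊢ Xaaaaa[q1]aa ⊢ Xaaaaaa[q1]a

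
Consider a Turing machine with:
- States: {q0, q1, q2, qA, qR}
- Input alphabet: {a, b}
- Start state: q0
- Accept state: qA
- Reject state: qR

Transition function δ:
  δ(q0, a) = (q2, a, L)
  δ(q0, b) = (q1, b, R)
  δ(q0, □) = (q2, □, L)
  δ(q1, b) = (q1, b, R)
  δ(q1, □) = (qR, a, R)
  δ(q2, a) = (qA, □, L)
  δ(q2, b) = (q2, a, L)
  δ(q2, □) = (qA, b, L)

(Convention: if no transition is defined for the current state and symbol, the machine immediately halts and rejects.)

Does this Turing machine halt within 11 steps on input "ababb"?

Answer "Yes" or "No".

Execution trace:
Initial: [q0]ababb
Step 1: δ(q0, a) = (q2, a, L) → [q2]□ababb
Step 2: δ(q2, □) = (qA, b, L) → [qA]□bababb

The machine reaches the accept state qA and halts.
The machine halted after 2 steps (within the 11-step bound).

Answer: Yes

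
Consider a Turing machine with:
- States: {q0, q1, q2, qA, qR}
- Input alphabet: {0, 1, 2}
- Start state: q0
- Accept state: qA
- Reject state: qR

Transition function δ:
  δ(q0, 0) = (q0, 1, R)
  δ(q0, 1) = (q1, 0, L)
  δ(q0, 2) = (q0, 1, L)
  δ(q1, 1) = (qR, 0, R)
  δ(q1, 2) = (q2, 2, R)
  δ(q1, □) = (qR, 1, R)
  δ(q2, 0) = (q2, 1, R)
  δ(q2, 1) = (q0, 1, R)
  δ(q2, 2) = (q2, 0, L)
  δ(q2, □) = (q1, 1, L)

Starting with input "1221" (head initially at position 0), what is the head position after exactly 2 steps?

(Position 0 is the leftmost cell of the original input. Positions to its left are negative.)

Execution trace (head position shown):
Step 0: [q0]1221  (head at position 0)
Step 1: move left → [q1]□0221  (head at position -1)
Step 2: move right → 1[qR]0221  (head at position 0)

After 2 steps, the head is at position 0.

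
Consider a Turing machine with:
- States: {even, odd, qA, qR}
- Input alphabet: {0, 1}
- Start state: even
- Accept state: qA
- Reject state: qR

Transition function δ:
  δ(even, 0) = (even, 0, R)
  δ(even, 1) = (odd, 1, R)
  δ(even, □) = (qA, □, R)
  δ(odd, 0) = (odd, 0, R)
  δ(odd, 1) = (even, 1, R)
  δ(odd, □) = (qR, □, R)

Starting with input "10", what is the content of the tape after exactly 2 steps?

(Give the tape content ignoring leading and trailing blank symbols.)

Execution trace:
Initial: [even]10
Step 1: δ(even, 1) = (odd, 1, R) → 1[odd]0
Step 2: δ(odd, 0) = (odd, 0, R) → 10[odd]□

After 2 steps, the tape (ignoring leading/trailing blanks) is: 10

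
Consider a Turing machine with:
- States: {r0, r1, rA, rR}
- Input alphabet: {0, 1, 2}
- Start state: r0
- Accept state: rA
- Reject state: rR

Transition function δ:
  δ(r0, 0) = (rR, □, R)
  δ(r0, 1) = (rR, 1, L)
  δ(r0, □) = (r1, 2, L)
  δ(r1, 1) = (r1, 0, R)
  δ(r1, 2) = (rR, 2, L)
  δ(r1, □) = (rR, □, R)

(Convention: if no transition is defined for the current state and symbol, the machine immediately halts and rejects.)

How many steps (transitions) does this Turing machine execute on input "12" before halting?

Execution trace:
Initial: [r0]12
Step 1: δ(r0, 1) = (rR, 1, L) → [rR]□12

The machine reaches the reject state rR and halts.

The machine executed 1 step before halting.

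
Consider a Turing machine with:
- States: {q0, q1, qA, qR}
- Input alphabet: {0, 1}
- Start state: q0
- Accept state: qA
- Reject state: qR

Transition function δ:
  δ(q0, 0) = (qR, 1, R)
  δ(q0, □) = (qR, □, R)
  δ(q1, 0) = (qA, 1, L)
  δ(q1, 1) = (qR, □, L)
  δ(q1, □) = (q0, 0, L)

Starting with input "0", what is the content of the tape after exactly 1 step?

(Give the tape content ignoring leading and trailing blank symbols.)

Execution trace:
Initial: [q0]0
Step 1: δ(q0, 0) = (qR, 1, R) → 1[qR]□

The machine reaches the reject state qR and halts.

After 1 step, the tape (ignoring leading/trailing blanks) is: 1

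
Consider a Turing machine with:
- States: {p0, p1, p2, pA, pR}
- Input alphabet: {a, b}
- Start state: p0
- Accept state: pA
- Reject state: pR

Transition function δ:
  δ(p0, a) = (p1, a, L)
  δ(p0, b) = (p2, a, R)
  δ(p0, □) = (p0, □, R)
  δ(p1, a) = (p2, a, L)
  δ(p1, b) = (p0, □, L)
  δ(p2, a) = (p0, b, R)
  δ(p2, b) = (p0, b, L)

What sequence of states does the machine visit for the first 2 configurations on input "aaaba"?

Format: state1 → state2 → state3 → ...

Execution trace:
Initial: [p0]aaaba
Step 1: δ(p0, a) = (p1, a, L) → [p1]□aaaba

No transition is defined for δ(p1, □). By convention the machine halts and rejects.

State sequence: p0 → p1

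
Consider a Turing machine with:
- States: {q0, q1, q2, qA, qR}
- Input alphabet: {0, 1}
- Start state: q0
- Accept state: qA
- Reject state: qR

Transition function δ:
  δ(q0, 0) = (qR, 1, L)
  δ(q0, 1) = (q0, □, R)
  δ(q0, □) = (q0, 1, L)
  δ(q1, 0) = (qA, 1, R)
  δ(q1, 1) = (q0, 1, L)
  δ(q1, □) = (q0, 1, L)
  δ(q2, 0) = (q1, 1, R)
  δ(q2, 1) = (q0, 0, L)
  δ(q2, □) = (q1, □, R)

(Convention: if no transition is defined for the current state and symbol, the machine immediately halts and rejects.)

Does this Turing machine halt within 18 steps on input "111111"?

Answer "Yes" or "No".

Execution trace:
Initial: [q0]111111
Step 1: δ(q0, 1) = (q0, □, R) → □[q0]11111
Step 2: δ(q0, 1) = (q0, □, R) → □□[q0]1111
Step 3: δ(q0, 1) = (q0, □, R) → □□□[q0]111
Step 4: δ(q0, 1) = (q0, □, R) → □□□□[q0]11
Step 5: δ(q0, 1) = (q0, □, R) → □□□□□[q0]1
Step 6: δ(q0, 1) = (q0, □, R) → □□□□□□[q0]□
Step 7: δ(q0, □) = (q0, 1, L) → □□□□□[q0]□1
Step 8: δ(q0, □) = (q0, 1, L) → □□□□[q0]□11
Step 9: δ(q0, □) = (q0, 1, L) → □□□[q0]□111
Step 10: δ(q0, □) = (q0, 1, L) → □□[q0]□1111
Step 11: δ(q0, □) = (q0, 1, L) → □[q0]□11111
Step 12: δ(q0, □) = (q0, 1, L) → [q0]□111111
Step 13: δ(q0, □) = (q0, 1, L) → [q0]□1111111
Step 14: δ(q0, □) = (q0, 1, L) → [q0]□11111111
Step 15: δ(q0, □) = (q0, 1, L) → [q0]□111111111
Step 16: δ(q0, □) = (q0, 1, L) → [q0]□1111111111
Step 17: δ(q0, □) = (q0, 1, L) → [q0]□11111111111
Step 18: δ(q0, □) = (q0, 1, L) → [q0]□111111111111

The machine has not reached a halting state after 18 steps.
The machine did not halt within the 18-step bound.

Answer: No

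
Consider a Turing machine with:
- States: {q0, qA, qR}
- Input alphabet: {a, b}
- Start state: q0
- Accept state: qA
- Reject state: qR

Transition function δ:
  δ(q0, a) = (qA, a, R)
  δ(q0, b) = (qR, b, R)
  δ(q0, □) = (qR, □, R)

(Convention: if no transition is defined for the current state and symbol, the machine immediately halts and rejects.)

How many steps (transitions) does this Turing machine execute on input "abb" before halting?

Execution trace:
Initial: [q0]abb
Step 1: δ(q0, a) = (qA, a, R) → a[qA]bb

The machine reaches the accept state qA and halts.

The machine executed 1 step before halting.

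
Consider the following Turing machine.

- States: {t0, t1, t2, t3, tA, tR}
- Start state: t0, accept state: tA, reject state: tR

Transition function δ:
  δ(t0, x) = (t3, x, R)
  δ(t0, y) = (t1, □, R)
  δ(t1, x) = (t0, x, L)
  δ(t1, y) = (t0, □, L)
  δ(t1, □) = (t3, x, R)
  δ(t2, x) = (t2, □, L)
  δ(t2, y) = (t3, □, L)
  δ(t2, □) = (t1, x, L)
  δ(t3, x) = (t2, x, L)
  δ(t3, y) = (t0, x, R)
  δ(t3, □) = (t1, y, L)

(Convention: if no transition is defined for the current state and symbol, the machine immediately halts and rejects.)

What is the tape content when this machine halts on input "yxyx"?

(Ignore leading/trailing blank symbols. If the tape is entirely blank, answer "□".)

Execution trace:
Initial: [t0]yxyx
Step 1: δ(t0, y) = (t1, □, R) → □[t1]xyx
Step 2: δ(t1, x) = (t0, x, L) → [t0]□xyx

No transition is defined for δ(t0, □). By convention the machine halts and rejects.

Final tape (ignoring leading/trailing blanks): xyx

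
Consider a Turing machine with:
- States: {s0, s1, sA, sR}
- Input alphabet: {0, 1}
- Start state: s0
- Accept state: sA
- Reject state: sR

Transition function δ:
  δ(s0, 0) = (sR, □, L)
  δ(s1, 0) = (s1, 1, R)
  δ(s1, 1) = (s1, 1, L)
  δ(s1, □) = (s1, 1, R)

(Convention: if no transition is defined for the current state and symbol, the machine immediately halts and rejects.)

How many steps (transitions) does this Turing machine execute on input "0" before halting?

Execution trace:
Initial: [s0]0
Step 1: δ(s0, 0) = (sR, □, L) → [sR]□□

The machine reaches the reject state sR and halts.

The machine executed 1 step before halting.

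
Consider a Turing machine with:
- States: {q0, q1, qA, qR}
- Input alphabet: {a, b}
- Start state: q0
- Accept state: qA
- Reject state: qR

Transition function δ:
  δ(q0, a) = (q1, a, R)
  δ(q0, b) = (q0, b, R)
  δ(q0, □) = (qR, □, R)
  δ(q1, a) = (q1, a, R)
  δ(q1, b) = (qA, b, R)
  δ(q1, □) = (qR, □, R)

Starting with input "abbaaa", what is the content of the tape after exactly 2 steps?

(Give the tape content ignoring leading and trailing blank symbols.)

Execution trace:
Initial: [q0]abbaaa
Step 1: δ(q0, a) = (q1, a, R) → a[q1]bbaaa
Step 2: δ(q1, b) = (qA, b, R) → ab[qA]baaa

The machine reaches the accept state qA and halts.

After 2 steps, the tape (ignoring leading/trailing blanks) is: abbaaa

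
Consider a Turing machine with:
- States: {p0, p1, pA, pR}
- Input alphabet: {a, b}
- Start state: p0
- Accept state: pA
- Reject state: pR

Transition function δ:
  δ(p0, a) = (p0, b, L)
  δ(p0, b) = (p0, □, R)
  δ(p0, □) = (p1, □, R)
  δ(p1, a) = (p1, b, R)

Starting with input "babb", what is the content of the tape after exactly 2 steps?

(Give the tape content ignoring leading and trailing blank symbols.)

Execution trace:
Initial: [p0]babb
Step 1: δ(p0, b) = (p0, □, R) → □[p0]abb
Step 2: δ(p0, a) = (p0, b, L) → [p0]□bbb

After 2 steps, the tape (ignoring leading/trailing blanks) is: bbb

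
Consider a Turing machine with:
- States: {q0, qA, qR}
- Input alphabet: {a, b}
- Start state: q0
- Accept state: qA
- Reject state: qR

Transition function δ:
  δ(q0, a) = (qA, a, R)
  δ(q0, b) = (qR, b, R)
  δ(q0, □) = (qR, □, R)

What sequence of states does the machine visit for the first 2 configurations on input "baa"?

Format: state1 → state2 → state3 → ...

Execution trace:
Initial: [q0]baa
Step 1: δ(q0, b) = (qR, b, R) → b[qR]aa

The machine reaches the reject state qR and halts.

State sequence: q0 → qR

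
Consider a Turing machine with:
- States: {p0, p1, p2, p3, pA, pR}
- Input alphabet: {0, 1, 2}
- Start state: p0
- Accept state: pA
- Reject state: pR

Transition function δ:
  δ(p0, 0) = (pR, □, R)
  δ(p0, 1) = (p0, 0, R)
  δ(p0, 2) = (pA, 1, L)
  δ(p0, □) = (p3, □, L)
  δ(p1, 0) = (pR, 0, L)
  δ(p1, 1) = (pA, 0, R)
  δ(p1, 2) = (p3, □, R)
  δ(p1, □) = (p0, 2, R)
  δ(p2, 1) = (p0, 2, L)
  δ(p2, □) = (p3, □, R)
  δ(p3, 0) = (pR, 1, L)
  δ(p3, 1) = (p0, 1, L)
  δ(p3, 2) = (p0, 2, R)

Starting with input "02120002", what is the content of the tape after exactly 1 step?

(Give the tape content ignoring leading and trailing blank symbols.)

Execution trace:
Initial: [p0]02120002
Step 1: δ(p0, 0) = (pR, □, R) → □[pR]2120002

The machine reaches the reject state pR and halts.

After 1 step, the tape (ignoring leading/trailing blanks) is: 2120002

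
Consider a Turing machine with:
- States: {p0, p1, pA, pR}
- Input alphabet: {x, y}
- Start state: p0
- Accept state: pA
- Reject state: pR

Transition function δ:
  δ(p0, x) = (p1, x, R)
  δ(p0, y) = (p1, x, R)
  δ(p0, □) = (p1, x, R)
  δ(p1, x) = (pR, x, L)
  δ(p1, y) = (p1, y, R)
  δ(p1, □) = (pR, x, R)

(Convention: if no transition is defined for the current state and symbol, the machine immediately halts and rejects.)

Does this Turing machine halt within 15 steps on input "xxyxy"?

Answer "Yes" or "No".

Execution trace:
Initial: [p0]xxyxy
Step 1: δ(p0, x) = (p1, x, R) → x[p1]xyxy
Step 2: δ(p1, x) = (pR, x, L) → [pR]xxyxy

The machine reaches the reject state pR and halts.
The machine halted after 2 steps (within the 15-step bound).

Answer: Yes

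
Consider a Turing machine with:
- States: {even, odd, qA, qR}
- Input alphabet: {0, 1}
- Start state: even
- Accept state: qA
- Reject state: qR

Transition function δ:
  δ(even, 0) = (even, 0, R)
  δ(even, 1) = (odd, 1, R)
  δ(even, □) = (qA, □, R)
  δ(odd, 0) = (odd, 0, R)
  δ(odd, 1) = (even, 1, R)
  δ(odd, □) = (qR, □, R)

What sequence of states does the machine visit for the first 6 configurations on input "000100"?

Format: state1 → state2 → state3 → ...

Execution trace:
Initial: [even]000100
Step 1: δ(even, 0) = (even, 0, R) → 0[even]00100
Step 2: δ(even, 0) = (even, 0, R) → 00[even]0100
Step 3: δ(even, 0) = (even, 0, R) → 000[even]100
Step 4: δ(even, 1) = (odd, 1, R) → 0001[odd]00
Step 5: δ(odd, 0) = (odd, 0, R) → 00010[odd]0

State sequence: even → even → even → even → odd → odd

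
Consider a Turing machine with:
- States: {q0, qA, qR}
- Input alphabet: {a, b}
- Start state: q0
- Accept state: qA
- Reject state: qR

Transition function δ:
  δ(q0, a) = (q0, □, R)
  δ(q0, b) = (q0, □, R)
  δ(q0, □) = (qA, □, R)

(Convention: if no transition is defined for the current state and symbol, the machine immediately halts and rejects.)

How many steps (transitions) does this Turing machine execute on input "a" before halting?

Execution trace:
Initial: [q0]a
Step 1: δ(q0, a) = (q0, □, R) → □[q0]□
Step 2: δ(q0, □) = (qA, □, R) → □□[qA]□

The machine reaches the accept state qA and halts.

The machine executed 2 steps before halting.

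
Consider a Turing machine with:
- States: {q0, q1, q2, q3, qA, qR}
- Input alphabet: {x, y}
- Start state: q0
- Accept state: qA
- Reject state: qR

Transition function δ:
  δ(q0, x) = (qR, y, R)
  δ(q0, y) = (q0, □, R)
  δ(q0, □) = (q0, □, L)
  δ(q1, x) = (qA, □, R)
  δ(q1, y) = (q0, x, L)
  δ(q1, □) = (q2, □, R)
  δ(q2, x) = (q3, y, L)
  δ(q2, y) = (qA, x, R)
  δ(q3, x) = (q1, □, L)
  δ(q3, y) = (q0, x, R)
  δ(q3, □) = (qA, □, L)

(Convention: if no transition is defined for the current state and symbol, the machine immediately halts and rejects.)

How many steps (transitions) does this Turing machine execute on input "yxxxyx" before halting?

Execution trace:
Initial: [q0]yxxxyx
Step 1: δ(q0, y) = (q0, □, R) → □[q0]xxxyx
Step 2: δ(q0, x) = (qR, y, R) → □y[qR]xxyx

The machine reaches the reject state qR and halts.

The machine executed 2 steps before halting.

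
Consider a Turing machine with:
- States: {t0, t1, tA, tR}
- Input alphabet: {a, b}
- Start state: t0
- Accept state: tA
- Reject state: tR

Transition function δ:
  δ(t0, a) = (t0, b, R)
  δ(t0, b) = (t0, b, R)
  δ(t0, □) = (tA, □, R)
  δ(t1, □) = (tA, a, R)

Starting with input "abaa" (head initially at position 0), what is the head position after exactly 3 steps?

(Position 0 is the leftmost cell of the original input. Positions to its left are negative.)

Execution trace (head position shown):
Step 0: [t0]abaa  (head at position 0)
Step 1: move right → b[t0]baa  (head at position 1)
Step 2: move right → bb[t0]aa  (head at position 2)
Step 3: move right → bbb[t0]a  (head at position 3)

After 3 steps, the head is at position 3.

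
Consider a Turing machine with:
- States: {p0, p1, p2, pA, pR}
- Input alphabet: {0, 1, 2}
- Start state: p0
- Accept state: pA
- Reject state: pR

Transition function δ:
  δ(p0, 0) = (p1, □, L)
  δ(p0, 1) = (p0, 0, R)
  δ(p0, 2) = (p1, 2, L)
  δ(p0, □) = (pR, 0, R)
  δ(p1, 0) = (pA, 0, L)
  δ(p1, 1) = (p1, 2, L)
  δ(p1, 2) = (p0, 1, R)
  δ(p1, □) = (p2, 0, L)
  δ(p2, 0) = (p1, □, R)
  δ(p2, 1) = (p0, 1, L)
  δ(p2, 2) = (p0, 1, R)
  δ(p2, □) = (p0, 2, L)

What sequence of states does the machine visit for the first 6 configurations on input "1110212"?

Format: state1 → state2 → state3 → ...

Execution trace:
Initial: [p0]1110212
Step 1: δ(p0, 1) = (p0, 0, R) → 0[p0]110212
Step 2: δ(p0, 1) = (p0, 0, R) → 00[p0]10212
Step 3: δ(p0, 1) = (p0, 0, R) → 000[p0]0212
Step 4: δ(p0, 0) = (p1, □, L) → 00[p1]0□212
Step 5: δ(p1, 0) = (pA, 0, L) → 0[pA]00□212

The machine reaches the accept state pA and halts.

State sequence: p0 → p0 → p0 → p0 → p1 → pA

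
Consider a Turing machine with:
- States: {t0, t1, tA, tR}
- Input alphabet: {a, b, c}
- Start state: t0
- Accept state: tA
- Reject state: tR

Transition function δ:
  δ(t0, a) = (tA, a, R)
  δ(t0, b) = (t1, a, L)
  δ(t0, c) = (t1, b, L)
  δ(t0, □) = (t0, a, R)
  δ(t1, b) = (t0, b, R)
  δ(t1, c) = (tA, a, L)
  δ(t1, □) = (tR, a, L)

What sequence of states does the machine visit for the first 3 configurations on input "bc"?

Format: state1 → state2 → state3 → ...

Execution trace:
Initial: [t0]bc
Step 1: δ(t0, b) = (t1, a, L) → [t1]□ac
Step 2: δ(t1, □) = (tR, a, L) → [tR]□aac

The machine reaches the reject state tR and halts.

State sequence: t0 → t1 → tR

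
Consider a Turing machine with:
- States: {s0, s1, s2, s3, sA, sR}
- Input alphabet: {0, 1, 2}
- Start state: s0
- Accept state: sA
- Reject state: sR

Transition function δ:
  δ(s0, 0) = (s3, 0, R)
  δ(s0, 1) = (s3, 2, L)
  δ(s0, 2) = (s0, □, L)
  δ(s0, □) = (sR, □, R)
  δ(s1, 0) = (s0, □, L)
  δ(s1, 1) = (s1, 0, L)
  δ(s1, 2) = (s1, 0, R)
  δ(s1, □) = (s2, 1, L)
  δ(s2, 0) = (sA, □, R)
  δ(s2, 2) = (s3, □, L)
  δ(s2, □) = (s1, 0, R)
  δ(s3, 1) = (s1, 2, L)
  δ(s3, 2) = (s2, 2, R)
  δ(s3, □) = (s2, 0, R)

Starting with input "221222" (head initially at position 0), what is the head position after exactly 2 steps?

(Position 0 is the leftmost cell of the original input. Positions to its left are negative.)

Execution trace (head position shown):
Step 0: [s0]221222  (head at position 0)
Step 1: move left → [s0]□□21222  (head at position -1)
Step 2: move right → □[sR]□21222  (head at position 0)

After 2 steps, the head is at position 0.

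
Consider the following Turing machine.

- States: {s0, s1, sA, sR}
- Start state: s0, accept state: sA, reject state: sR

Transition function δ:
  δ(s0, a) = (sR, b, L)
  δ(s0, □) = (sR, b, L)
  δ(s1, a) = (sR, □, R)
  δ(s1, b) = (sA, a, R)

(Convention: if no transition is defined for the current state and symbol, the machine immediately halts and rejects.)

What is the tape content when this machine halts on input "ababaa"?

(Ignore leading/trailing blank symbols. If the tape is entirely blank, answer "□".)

Execution trace:
Initial: [s0]ababaa
Step 1: δ(s0, a) = (sR, b, L) → [sR]□bbabaa

The machine reaches the reject state sR and halts.

Final tape (ignoring leading/trailing blanks): bbabaa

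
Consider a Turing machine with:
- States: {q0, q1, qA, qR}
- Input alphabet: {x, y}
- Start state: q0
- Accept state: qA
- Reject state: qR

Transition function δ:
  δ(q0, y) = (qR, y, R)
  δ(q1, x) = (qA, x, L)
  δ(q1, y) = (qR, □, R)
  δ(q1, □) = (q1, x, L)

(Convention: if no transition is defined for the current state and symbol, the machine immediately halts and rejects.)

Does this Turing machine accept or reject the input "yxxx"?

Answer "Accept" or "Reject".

Execution trace:
Initial: [q0]yxxx
Step 1: δ(q0, y) = (qR, y, R) → y[qR]xxx

The machine reaches the reject state qR and halts.

Answer: Reject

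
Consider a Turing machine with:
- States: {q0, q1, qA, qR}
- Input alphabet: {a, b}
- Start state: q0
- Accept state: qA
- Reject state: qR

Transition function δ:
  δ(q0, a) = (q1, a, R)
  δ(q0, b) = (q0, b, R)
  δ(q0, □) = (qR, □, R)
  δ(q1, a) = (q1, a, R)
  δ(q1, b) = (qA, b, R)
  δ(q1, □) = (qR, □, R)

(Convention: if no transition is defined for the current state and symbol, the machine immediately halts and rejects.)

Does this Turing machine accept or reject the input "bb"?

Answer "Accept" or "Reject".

Execution trace:
Initial: [q0]bb
Step 1: δ(q0, b) = (q0, b, R) → b[q0]b
Step 2: δ(q0, b) = (q0, b, R) → bb[q0]□
Step 3: δ(q0, □) = (qR, □, R) → bb□[qR]□

The machine reaches the reject state qR and halts.

Answer: Reject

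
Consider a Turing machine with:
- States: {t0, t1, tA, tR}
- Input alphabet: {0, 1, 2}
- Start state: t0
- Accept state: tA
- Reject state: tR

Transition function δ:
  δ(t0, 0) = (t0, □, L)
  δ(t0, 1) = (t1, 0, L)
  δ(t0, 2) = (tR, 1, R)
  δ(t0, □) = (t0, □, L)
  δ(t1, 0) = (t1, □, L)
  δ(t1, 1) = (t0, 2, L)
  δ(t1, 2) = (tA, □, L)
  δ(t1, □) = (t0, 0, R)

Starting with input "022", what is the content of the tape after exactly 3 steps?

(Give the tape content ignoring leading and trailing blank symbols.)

Execution trace:
Initial: [t0]022
Step 1: δ(t0, 0) = (t0, □, L) → [t0]□□22
Step 2: δ(t0, □) = (t0, □, L) → [t0]□□□22
Step 3: δ(t0, □) = (t0, □, L) → [t0]□□□□22

After 3 steps, the tape (ignoring leading/trailing blanks) is: 22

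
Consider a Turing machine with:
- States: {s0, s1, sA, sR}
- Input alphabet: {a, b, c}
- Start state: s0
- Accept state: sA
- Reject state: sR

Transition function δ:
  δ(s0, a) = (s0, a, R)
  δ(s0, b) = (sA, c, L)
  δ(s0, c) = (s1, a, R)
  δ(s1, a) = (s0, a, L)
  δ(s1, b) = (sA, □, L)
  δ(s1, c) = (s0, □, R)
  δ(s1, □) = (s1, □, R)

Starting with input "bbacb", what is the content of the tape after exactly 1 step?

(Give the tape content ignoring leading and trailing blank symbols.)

Execution trace:
Initial: [s0]bbacb
Step 1: δ(s0, b) = (sA, c, L) → [sA]□cbacb

The machine reaches the accept state sA and halts.

After 1 step, the tape (ignoring leading/trailing blanks) is: cbacb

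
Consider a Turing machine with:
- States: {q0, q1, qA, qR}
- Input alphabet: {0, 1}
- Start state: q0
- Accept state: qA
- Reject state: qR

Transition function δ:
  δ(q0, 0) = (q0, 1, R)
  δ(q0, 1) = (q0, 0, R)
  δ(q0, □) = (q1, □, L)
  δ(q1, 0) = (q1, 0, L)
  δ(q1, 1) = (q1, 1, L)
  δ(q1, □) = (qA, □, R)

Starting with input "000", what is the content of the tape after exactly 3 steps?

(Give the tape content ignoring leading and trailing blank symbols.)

Execution trace:
Initial: [q0]000
Step 1: δ(q0, 0) = (q0, 1, R) → 1[q0]00
Step 2: δ(q0, 0) = (q0, 1, R) → 11[q0]0
Step 3: δ(q0, 0) = (q0, 1, R) → 111[q0]□

After 3 steps, the tape (ignoring leading/trailing blanks) is: 111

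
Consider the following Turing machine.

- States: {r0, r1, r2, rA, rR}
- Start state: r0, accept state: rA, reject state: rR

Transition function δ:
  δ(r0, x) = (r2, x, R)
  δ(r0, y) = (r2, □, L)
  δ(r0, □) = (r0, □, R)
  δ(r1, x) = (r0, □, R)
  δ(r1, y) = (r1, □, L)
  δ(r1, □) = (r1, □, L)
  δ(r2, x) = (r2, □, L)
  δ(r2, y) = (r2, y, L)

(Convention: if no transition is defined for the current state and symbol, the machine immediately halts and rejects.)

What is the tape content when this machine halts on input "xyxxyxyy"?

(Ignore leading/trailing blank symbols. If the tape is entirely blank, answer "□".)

Execution trace:
Initial: [r0]xyxxyxyy
Step 1: δ(r0, x) = (r2, x, R) → x[r2]yxxyxyy
Step 2: δ(r2, y) = (r2, y, L) → [r2]xyxxyxyy
Step 3: δ(r2, x) = (r2, □, L) → [r2]□□yxxyxyy

No transition is defined for δ(r2, □). By convention the machine halts and rejects.

Final tape (ignoring leading/trailing blanks): yxxyxyy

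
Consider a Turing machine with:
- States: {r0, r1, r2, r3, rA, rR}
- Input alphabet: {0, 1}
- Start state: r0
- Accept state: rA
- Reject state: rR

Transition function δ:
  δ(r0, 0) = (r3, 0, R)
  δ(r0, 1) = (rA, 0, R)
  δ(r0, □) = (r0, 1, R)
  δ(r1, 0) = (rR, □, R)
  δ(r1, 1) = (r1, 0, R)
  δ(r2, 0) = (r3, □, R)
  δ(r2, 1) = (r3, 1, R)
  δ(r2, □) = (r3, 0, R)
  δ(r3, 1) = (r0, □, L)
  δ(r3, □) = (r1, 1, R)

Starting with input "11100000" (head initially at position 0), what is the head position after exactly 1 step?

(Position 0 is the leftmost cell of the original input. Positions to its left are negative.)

Execution trace (head position shown):
Step 0: [r0]11100000  (head at position 0)
Step 1: move right → 0[rA]1100000  (head at position 1)

After 1 step, the head is at position 1.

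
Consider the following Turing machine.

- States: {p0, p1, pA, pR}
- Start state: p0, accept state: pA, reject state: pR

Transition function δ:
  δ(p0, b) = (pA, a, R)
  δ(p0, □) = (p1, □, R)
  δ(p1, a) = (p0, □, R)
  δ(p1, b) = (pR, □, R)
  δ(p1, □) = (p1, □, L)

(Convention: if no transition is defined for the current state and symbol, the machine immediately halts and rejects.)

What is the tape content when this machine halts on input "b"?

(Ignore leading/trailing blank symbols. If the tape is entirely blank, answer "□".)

Execution trace:
Initial: [p0]b
Step 1: δ(p0, b) = (pA, a, R) → a[pA]□

The machine reaches the accept state pA and halts.

Final tape (ignoring leading/trailing blanks): a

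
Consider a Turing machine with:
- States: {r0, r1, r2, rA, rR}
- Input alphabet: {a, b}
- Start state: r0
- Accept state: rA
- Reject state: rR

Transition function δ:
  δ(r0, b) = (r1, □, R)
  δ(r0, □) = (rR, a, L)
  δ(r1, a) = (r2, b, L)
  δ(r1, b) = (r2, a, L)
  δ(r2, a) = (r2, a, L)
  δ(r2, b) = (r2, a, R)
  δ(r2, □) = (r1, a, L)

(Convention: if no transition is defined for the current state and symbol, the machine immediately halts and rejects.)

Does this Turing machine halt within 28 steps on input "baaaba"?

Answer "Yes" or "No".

Execution trace:
Initial: [r0]baaaba
Step 1: δ(r0, b) = (r1, □, R) → □[r1]aaaba
Step 2: δ(r1, a) = (r2, b, L) → [r2]□baaba
Step 3: δ(r2, □) = (r1, a, L) → [r1]□abaaba

No transition is defined for δ(r1, □). By convention the machine halts and rejects.
The machine halted after 3 steps (within the 28-step bound).

Answer: Yes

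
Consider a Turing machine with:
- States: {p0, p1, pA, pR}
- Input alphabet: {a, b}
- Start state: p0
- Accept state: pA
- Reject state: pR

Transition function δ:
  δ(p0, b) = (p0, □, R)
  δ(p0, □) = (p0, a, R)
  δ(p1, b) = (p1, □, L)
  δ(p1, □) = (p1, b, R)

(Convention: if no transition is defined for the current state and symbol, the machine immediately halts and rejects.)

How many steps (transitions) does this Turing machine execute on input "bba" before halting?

Execution trace:
Initial: [p0]bba
Step 1: δ(p0, b) = (p0, □, R) → □[p0]ba
Step 2: δ(p0, b) = (p0, □, R) → □□[p0]a

No transition is defined for δ(p0, a). By convention the machine halts and rejects.

The machine executed 2 steps before halting.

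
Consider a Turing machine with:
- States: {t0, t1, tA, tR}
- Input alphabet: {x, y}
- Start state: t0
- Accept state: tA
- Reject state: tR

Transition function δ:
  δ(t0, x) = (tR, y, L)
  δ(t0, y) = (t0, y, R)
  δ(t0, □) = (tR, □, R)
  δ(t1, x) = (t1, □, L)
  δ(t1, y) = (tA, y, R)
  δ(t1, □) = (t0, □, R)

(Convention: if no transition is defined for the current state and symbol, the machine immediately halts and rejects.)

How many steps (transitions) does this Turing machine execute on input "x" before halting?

Execution trace:
Initial: [t0]x
Step 1: δ(t0, x) = (tR, y, L) → [tR]□y

The machine reaches the reject state tR and halts.

The machine executed 1 step before halting.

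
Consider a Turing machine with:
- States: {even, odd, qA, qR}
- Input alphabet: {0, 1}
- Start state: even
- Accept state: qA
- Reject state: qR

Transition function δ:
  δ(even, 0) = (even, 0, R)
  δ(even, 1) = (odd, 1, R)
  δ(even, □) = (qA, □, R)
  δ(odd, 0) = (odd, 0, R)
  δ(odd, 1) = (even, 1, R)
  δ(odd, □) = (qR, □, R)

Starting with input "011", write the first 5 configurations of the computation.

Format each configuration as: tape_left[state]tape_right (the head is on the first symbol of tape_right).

Transitions applied:
Step 1: δ(even, 0) = (even, 0, R)
Step 2: δ(even, 1) = (odd, 1, R)
Step 3: δ(odd, 1) = (even, 1, R)
Step 4: δ(even, □) = (qA, □, R)

The first 5 configurations are:
[even]011 ⊢ 0[even]11 ⊢ 01[odd]1 ⊢ 011[even]□ ⊢ 011□[qA]□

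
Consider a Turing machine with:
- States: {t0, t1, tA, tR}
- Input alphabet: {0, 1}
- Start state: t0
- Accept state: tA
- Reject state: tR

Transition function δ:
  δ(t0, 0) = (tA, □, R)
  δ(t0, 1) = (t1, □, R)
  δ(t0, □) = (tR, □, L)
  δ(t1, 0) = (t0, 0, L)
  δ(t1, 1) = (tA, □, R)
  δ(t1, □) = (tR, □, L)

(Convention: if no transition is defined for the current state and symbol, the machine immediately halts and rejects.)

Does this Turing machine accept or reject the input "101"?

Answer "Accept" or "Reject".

Execution trace:
Initial: [t0]101
Step 1: δ(t0, 1) = (t1, □, R) → □[t1]01
Step 2: δ(t1, 0) = (t0, 0, L) → [t0]□01
Step 3: δ(t0, □) = (tR, □, L) → [tR]□□01

The machine reaches the reject state tR and halts.

Answer: Reject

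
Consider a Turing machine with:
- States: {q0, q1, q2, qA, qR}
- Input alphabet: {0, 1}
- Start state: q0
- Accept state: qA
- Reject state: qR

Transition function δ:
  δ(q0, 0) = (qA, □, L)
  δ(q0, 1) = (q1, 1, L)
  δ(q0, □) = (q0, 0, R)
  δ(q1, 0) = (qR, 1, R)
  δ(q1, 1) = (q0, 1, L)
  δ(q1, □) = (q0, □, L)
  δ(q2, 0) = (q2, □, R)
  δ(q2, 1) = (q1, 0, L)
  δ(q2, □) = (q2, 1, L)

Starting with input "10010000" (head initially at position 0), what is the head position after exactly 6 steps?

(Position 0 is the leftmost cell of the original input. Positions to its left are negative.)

Execution trace (head position shown):
Step 0: [q0]10010000  (head at position 0)
Step 1: move left → [q1]□10010000  (head at position -1)
Step 2: move left → [q0]□□10010000  (head at position -2)
Step 3: move right → 0[q0]□10010000  (head at position -1)
Step 4: move right → 00[q0]10010000  (head at position 0)
Step 5: move left → 0[q1]010010000  (head at position -1)
Step 6: move right → 01[qR]10010000  (head at position 0)

After 6 steps, the head is at position 0.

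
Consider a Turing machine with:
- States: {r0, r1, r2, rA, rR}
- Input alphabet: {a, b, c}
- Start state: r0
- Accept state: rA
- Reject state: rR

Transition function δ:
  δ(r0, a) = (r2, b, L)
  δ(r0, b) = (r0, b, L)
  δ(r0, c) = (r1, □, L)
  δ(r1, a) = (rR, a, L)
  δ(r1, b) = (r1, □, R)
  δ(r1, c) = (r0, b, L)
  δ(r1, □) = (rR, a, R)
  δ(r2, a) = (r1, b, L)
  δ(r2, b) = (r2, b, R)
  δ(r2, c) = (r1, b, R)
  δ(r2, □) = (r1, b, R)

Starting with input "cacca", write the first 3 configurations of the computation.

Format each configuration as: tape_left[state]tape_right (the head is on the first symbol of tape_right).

Transitions applied:
Step 1: δ(r0, c) = (r1, □, L)
Step 2: δ(r1, □) = (rR, a, R)

The first 3 configurations are:
[r0]cacca ⊢ [r1]□□acca ⊢ a[rR]□acca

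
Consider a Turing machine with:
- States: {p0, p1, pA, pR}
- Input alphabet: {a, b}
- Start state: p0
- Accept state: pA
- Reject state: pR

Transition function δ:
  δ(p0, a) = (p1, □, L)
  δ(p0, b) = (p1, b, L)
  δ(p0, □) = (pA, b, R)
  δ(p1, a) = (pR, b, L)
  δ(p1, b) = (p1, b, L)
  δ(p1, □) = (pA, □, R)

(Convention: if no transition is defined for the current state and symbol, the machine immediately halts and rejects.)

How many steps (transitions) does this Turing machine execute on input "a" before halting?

Execution trace:
Initial: [p0]a
Step 1: δ(p0, a) = (p1, □, L) → [p1]□□
Step 2: δ(p1, □) = (pA, □, R) → □[pA]□

The machine reaches the accept state pA and halts.

The machine executed 2 steps before halting.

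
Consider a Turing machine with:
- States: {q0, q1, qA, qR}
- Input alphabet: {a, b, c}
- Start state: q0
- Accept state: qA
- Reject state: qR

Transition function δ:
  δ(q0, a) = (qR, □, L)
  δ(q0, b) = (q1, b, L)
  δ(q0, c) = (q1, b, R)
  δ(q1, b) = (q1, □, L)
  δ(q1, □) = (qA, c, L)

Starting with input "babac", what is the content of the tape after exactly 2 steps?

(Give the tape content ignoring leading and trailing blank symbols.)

Execution trace:
Initial: [q0]babac
Step 1: δ(q0, b) = (q1, b, L) → [q1]□babac
Step 2: δ(q1, □) = (qA, c, L) → [qA]□cbabac

The machine reaches the accept state qA and halts.

After 2 steps, the tape (ignoring leading/trailing blanks) is: cbabac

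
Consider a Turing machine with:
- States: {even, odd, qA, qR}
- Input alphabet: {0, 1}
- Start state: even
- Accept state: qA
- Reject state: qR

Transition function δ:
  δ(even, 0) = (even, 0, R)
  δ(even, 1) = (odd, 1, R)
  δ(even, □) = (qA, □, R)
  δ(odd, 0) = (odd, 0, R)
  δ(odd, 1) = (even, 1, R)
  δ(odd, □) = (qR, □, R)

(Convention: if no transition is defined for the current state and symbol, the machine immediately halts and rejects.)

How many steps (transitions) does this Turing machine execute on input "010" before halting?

Execution trace:
Initial: [even]010
Step 1: δ(even, 0) = (even, 0, R) → 0[even]10
Step 2: δ(even, 1) = (odd, 1, R) → 01[odd]0
Step 3: δ(odd, 0) = (odd, 0, R) → 010[odd]□
Step 4: δ(odd, □) = (qR, □, R) → 010□[qR]□

The machine reaches the reject state qR and halts.

The machine executed 4 steps before halting.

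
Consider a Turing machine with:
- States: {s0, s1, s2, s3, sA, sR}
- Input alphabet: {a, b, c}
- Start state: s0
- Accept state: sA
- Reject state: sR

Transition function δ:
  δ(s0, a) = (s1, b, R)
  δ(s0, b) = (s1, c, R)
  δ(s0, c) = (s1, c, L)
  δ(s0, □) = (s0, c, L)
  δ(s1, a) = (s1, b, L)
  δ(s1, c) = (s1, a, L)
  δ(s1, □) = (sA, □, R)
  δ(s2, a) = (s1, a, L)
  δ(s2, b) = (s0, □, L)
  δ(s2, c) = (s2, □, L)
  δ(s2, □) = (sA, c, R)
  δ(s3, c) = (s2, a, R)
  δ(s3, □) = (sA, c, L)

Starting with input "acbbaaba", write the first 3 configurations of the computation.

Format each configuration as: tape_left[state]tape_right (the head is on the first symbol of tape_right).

Transitions applied:
Step 1: δ(s0, a) = (s1, b, R)
Step 2: δ(s1, c) = (s1, a, L)

The first 3 configurations are:
[s0]acbbaaba ⊢ b[s1]cbbaaba ⊢ [s1]babbaaba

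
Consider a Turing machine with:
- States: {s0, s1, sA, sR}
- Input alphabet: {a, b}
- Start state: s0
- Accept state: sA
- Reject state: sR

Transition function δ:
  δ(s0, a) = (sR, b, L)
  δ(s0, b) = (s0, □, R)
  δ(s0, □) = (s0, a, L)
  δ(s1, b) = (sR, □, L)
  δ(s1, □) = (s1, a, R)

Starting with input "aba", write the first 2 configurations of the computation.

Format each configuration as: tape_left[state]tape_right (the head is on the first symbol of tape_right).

Transitions applied:
Step 1: δ(s0, a) = (sR, b, L)

The first 2 configurations are:
[s0]aba ⊢ [sR]□bba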